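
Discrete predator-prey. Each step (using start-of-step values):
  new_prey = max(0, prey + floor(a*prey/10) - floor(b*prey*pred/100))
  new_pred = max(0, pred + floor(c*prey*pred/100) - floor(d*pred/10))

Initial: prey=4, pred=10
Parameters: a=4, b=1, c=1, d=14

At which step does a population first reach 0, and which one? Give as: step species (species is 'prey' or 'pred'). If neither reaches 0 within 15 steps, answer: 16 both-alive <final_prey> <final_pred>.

Step 1: prey: 4+1-0=5; pred: 10+0-14=0
First extinction: pred at step 1

Answer: 1 pred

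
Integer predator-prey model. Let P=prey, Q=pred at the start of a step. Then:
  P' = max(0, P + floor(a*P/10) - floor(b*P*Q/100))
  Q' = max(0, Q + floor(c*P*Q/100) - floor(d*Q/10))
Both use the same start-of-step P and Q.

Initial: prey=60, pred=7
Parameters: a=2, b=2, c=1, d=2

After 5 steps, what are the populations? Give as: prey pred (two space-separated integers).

Step 1: prey: 60+12-8=64; pred: 7+4-1=10
Step 2: prey: 64+12-12=64; pred: 10+6-2=14
Step 3: prey: 64+12-17=59; pred: 14+8-2=20
Step 4: prey: 59+11-23=47; pred: 20+11-4=27
Step 5: prey: 47+9-25=31; pred: 27+12-5=34

Answer: 31 34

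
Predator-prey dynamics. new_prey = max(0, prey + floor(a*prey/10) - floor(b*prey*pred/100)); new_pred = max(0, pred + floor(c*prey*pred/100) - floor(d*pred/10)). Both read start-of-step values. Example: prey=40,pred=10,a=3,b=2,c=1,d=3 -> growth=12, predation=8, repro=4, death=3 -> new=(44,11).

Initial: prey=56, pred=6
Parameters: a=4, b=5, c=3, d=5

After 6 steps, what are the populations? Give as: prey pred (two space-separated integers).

Answer: 0 8

Derivation:
Step 1: prey: 56+22-16=62; pred: 6+10-3=13
Step 2: prey: 62+24-40=46; pred: 13+24-6=31
Step 3: prey: 46+18-71=0; pred: 31+42-15=58
Step 4: prey: 0+0-0=0; pred: 58+0-29=29
Step 5: prey: 0+0-0=0; pred: 29+0-14=15
Step 6: prey: 0+0-0=0; pred: 15+0-7=8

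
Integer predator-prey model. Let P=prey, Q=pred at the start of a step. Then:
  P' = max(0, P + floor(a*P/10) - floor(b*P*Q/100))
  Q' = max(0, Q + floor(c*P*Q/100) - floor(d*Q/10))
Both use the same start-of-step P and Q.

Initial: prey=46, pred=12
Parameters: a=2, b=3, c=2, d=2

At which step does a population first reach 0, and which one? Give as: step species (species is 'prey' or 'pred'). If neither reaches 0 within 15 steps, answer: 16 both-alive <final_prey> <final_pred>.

Step 1: prey: 46+9-16=39; pred: 12+11-2=21
Step 2: prey: 39+7-24=22; pred: 21+16-4=33
Step 3: prey: 22+4-21=5; pred: 33+14-6=41
Step 4: prey: 5+1-6=0; pred: 41+4-8=37
First extinction: prey at step 4

Answer: 4 prey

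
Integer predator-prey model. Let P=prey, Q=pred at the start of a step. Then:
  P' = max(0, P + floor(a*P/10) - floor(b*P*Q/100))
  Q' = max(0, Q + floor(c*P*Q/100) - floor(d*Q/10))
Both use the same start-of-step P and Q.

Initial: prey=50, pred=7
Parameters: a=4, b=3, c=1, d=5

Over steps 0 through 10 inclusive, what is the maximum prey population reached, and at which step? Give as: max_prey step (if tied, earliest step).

Answer: 98 5

Derivation:
Step 1: prey: 50+20-10=60; pred: 7+3-3=7
Step 2: prey: 60+24-12=72; pred: 7+4-3=8
Step 3: prey: 72+28-17=83; pred: 8+5-4=9
Step 4: prey: 83+33-22=94; pred: 9+7-4=12
Step 5: prey: 94+37-33=98; pred: 12+11-6=17
Step 6: prey: 98+39-49=88; pred: 17+16-8=25
Step 7: prey: 88+35-66=57; pred: 25+22-12=35
Step 8: prey: 57+22-59=20; pred: 35+19-17=37
Step 9: prey: 20+8-22=6; pred: 37+7-18=26
Step 10: prey: 6+2-4=4; pred: 26+1-13=14
Max prey = 98 at step 5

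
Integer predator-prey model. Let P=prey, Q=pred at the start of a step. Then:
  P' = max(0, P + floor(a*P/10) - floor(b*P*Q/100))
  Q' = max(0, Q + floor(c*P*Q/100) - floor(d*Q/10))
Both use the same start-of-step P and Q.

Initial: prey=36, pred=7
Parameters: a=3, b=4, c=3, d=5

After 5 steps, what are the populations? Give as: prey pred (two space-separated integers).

Answer: 1 17

Derivation:
Step 1: prey: 36+10-10=36; pred: 7+7-3=11
Step 2: prey: 36+10-15=31; pred: 11+11-5=17
Step 3: prey: 31+9-21=19; pred: 17+15-8=24
Step 4: prey: 19+5-18=6; pred: 24+13-12=25
Step 5: prey: 6+1-6=1; pred: 25+4-12=17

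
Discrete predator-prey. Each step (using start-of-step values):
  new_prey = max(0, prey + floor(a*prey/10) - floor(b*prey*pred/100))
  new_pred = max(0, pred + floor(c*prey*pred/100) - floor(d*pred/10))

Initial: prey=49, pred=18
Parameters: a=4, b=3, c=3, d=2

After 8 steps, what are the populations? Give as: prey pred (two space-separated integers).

Answer: 0 29

Derivation:
Step 1: prey: 49+19-26=42; pred: 18+26-3=41
Step 2: prey: 42+16-51=7; pred: 41+51-8=84
Step 3: prey: 7+2-17=0; pred: 84+17-16=85
Step 4: prey: 0+0-0=0; pred: 85+0-17=68
Step 5: prey: 0+0-0=0; pred: 68+0-13=55
Step 6: prey: 0+0-0=0; pred: 55+0-11=44
Step 7: prey: 0+0-0=0; pred: 44+0-8=36
Step 8: prey: 0+0-0=0; pred: 36+0-7=29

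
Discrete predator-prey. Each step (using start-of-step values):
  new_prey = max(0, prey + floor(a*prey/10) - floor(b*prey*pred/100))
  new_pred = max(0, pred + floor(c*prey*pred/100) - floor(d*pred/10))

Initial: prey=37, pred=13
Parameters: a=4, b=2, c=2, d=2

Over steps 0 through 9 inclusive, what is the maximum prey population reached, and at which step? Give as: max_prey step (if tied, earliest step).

Answer: 42 1

Derivation:
Step 1: prey: 37+14-9=42; pred: 13+9-2=20
Step 2: prey: 42+16-16=42; pred: 20+16-4=32
Step 3: prey: 42+16-26=32; pred: 32+26-6=52
Step 4: prey: 32+12-33=11; pred: 52+33-10=75
Step 5: prey: 11+4-16=0; pred: 75+16-15=76
Step 6: prey: 0+0-0=0; pred: 76+0-15=61
Step 7: prey: 0+0-0=0; pred: 61+0-12=49
Step 8: prey: 0+0-0=0; pred: 49+0-9=40
Step 9: prey: 0+0-0=0; pred: 40+0-8=32
Max prey = 42 at step 1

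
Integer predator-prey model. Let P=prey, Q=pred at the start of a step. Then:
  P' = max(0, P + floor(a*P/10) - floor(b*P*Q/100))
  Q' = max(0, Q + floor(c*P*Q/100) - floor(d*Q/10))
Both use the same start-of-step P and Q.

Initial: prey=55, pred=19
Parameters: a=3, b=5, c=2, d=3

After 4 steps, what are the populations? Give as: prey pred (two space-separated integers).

Step 1: prey: 55+16-52=19; pred: 19+20-5=34
Step 2: prey: 19+5-32=0; pred: 34+12-10=36
Step 3: prey: 0+0-0=0; pred: 36+0-10=26
Step 4: prey: 0+0-0=0; pred: 26+0-7=19

Answer: 0 19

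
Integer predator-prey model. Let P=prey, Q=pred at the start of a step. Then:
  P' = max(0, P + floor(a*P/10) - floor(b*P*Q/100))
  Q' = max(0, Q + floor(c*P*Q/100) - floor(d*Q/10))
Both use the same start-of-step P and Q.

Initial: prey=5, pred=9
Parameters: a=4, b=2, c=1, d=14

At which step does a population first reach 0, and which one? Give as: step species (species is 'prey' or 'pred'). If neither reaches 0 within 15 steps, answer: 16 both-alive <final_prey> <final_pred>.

Answer: 1 pred

Derivation:
Step 1: prey: 5+2-0=7; pred: 9+0-12=0
First extinction: pred at step 1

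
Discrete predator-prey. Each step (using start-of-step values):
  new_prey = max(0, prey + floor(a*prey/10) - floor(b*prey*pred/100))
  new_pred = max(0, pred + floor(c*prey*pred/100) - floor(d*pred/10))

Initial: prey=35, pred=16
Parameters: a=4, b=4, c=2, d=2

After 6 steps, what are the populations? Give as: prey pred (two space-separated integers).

Answer: 0 18

Derivation:
Step 1: prey: 35+14-22=27; pred: 16+11-3=24
Step 2: prey: 27+10-25=12; pred: 24+12-4=32
Step 3: prey: 12+4-15=1; pred: 32+7-6=33
Step 4: prey: 1+0-1=0; pred: 33+0-6=27
Step 5: prey: 0+0-0=0; pred: 27+0-5=22
Step 6: prey: 0+0-0=0; pred: 22+0-4=18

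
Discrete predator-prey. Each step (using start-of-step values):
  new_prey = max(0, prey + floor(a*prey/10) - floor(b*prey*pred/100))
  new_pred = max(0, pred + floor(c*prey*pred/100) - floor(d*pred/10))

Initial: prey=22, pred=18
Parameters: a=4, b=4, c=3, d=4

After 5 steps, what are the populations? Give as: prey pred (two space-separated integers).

Answer: 1 9

Derivation:
Step 1: prey: 22+8-15=15; pred: 18+11-7=22
Step 2: prey: 15+6-13=8; pred: 22+9-8=23
Step 3: prey: 8+3-7=4; pred: 23+5-9=19
Step 4: prey: 4+1-3=2; pred: 19+2-7=14
Step 5: prey: 2+0-1=1; pred: 14+0-5=9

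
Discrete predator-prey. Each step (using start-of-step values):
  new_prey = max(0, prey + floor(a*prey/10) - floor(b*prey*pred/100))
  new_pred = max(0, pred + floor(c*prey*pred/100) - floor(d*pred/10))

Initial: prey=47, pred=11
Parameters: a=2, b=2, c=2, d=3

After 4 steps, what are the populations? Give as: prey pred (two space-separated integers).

Step 1: prey: 47+9-10=46; pred: 11+10-3=18
Step 2: prey: 46+9-16=39; pred: 18+16-5=29
Step 3: prey: 39+7-22=24; pred: 29+22-8=43
Step 4: prey: 24+4-20=8; pred: 43+20-12=51

Answer: 8 51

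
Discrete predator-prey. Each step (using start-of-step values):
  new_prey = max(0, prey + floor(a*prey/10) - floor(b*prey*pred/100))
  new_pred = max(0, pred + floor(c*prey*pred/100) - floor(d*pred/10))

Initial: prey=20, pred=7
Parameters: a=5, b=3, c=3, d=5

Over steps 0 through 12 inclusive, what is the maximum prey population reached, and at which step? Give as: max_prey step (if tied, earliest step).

Step 1: prey: 20+10-4=26; pred: 7+4-3=8
Step 2: prey: 26+13-6=33; pred: 8+6-4=10
Step 3: prey: 33+16-9=40; pred: 10+9-5=14
Step 4: prey: 40+20-16=44; pred: 14+16-7=23
Step 5: prey: 44+22-30=36; pred: 23+30-11=42
Step 6: prey: 36+18-45=9; pred: 42+45-21=66
Step 7: prey: 9+4-17=0; pred: 66+17-33=50
Step 8: prey: 0+0-0=0; pred: 50+0-25=25
Step 9: prey: 0+0-0=0; pred: 25+0-12=13
Step 10: prey: 0+0-0=0; pred: 13+0-6=7
Step 11: prey: 0+0-0=0; pred: 7+0-3=4
Step 12: prey: 0+0-0=0; pred: 4+0-2=2
Max prey = 44 at step 4

Answer: 44 4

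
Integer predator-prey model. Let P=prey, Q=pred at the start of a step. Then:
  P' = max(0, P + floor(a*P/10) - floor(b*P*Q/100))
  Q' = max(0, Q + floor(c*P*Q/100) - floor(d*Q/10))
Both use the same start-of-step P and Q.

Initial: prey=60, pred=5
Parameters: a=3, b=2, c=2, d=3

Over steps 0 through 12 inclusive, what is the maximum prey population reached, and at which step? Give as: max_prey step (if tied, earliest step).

Answer: 79 2

Derivation:
Step 1: prey: 60+18-6=72; pred: 5+6-1=10
Step 2: prey: 72+21-14=79; pred: 10+14-3=21
Step 3: prey: 79+23-33=69; pred: 21+33-6=48
Step 4: prey: 69+20-66=23; pred: 48+66-14=100
Step 5: prey: 23+6-46=0; pred: 100+46-30=116
Step 6: prey: 0+0-0=0; pred: 116+0-34=82
Step 7: prey: 0+0-0=0; pred: 82+0-24=58
Step 8: prey: 0+0-0=0; pred: 58+0-17=41
Step 9: prey: 0+0-0=0; pred: 41+0-12=29
Step 10: prey: 0+0-0=0; pred: 29+0-8=21
Step 11: prey: 0+0-0=0; pred: 21+0-6=15
Step 12: prey: 0+0-0=0; pred: 15+0-4=11
Max prey = 79 at step 2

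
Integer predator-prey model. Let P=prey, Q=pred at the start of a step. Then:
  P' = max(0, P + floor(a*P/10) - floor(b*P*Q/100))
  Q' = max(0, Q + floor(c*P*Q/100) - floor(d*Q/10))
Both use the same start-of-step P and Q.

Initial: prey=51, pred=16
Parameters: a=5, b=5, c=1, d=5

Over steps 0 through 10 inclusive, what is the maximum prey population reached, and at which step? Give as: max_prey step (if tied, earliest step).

Answer: 107 10

Derivation:
Step 1: prey: 51+25-40=36; pred: 16+8-8=16
Step 2: prey: 36+18-28=26; pred: 16+5-8=13
Step 3: prey: 26+13-16=23; pred: 13+3-6=10
Step 4: prey: 23+11-11=23; pred: 10+2-5=7
Step 5: prey: 23+11-8=26; pred: 7+1-3=5
Step 6: prey: 26+13-6=33; pred: 5+1-2=4
Step 7: prey: 33+16-6=43; pred: 4+1-2=3
Step 8: prey: 43+21-6=58; pred: 3+1-1=3
Step 9: prey: 58+29-8=79; pred: 3+1-1=3
Step 10: prey: 79+39-11=107; pred: 3+2-1=4
Max prey = 107 at step 10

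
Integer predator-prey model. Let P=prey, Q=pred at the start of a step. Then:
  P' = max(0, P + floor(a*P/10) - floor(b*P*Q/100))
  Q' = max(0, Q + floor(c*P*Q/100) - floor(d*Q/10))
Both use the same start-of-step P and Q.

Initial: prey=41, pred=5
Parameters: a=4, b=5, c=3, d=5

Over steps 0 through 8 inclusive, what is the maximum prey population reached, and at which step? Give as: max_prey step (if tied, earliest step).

Answer: 47 1

Derivation:
Step 1: prey: 41+16-10=47; pred: 5+6-2=9
Step 2: prey: 47+18-21=44; pred: 9+12-4=17
Step 3: prey: 44+17-37=24; pred: 17+22-8=31
Step 4: prey: 24+9-37=0; pred: 31+22-15=38
Step 5: prey: 0+0-0=0; pred: 38+0-19=19
Step 6: prey: 0+0-0=0; pred: 19+0-9=10
Step 7: prey: 0+0-0=0; pred: 10+0-5=5
Step 8: prey: 0+0-0=0; pred: 5+0-2=3
Max prey = 47 at step 1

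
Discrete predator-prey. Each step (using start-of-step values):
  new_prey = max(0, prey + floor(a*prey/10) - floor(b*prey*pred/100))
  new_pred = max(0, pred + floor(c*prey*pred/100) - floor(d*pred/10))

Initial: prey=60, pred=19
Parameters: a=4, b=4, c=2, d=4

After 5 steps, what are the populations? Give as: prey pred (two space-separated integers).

Answer: 0 11

Derivation:
Step 1: prey: 60+24-45=39; pred: 19+22-7=34
Step 2: prey: 39+15-53=1; pred: 34+26-13=47
Step 3: prey: 1+0-1=0; pred: 47+0-18=29
Step 4: prey: 0+0-0=0; pred: 29+0-11=18
Step 5: prey: 0+0-0=0; pred: 18+0-7=11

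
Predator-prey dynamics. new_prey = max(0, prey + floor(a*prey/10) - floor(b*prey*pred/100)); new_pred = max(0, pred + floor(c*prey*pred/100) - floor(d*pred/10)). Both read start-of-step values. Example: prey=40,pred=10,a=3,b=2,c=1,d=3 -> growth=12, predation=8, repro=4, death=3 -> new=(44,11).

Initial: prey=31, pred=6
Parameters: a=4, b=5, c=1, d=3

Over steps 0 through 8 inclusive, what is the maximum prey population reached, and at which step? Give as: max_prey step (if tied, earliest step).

Step 1: prey: 31+12-9=34; pred: 6+1-1=6
Step 2: prey: 34+13-10=37; pred: 6+2-1=7
Step 3: prey: 37+14-12=39; pred: 7+2-2=7
Step 4: prey: 39+15-13=41; pred: 7+2-2=7
Step 5: prey: 41+16-14=43; pred: 7+2-2=7
Step 6: prey: 43+17-15=45; pred: 7+3-2=8
Step 7: prey: 45+18-18=45; pred: 8+3-2=9
Step 8: prey: 45+18-20=43; pred: 9+4-2=11
Max prey = 45 at step 6

Answer: 45 6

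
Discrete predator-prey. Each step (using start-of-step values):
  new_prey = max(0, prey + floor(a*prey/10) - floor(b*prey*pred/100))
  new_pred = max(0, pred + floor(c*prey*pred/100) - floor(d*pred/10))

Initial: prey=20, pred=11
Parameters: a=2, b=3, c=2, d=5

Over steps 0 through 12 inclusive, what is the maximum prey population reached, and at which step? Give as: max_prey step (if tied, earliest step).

Step 1: prey: 20+4-6=18; pred: 11+4-5=10
Step 2: prey: 18+3-5=16; pred: 10+3-5=8
Step 3: prey: 16+3-3=16; pred: 8+2-4=6
Step 4: prey: 16+3-2=17; pred: 6+1-3=4
Step 5: prey: 17+3-2=18; pred: 4+1-2=3
Step 6: prey: 18+3-1=20; pred: 3+1-1=3
Step 7: prey: 20+4-1=23; pred: 3+1-1=3
Step 8: prey: 23+4-2=25; pred: 3+1-1=3
Step 9: prey: 25+5-2=28; pred: 3+1-1=3
Step 10: prey: 28+5-2=31; pred: 3+1-1=3
Step 11: prey: 31+6-2=35; pred: 3+1-1=3
Step 12: prey: 35+7-3=39; pred: 3+2-1=4
Max prey = 39 at step 12

Answer: 39 12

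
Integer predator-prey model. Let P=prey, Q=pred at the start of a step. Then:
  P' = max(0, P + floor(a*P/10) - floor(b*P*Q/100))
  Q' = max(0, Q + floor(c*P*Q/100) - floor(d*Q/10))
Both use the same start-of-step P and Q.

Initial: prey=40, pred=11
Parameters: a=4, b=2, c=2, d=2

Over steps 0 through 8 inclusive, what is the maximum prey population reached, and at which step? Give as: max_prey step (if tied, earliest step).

Answer: 51 2

Derivation:
Step 1: prey: 40+16-8=48; pred: 11+8-2=17
Step 2: prey: 48+19-16=51; pred: 17+16-3=30
Step 3: prey: 51+20-30=41; pred: 30+30-6=54
Step 4: prey: 41+16-44=13; pred: 54+44-10=88
Step 5: prey: 13+5-22=0; pred: 88+22-17=93
Step 6: prey: 0+0-0=0; pred: 93+0-18=75
Step 7: prey: 0+0-0=0; pred: 75+0-15=60
Step 8: prey: 0+0-0=0; pred: 60+0-12=48
Max prey = 51 at step 2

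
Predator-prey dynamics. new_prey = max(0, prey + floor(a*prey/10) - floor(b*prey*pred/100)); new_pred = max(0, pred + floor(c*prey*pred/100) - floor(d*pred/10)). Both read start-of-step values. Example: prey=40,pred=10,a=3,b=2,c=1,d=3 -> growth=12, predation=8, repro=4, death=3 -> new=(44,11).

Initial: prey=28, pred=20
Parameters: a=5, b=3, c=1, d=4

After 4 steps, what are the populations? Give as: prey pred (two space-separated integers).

Answer: 32 11

Derivation:
Step 1: prey: 28+14-16=26; pred: 20+5-8=17
Step 2: prey: 26+13-13=26; pred: 17+4-6=15
Step 3: prey: 26+13-11=28; pred: 15+3-6=12
Step 4: prey: 28+14-10=32; pred: 12+3-4=11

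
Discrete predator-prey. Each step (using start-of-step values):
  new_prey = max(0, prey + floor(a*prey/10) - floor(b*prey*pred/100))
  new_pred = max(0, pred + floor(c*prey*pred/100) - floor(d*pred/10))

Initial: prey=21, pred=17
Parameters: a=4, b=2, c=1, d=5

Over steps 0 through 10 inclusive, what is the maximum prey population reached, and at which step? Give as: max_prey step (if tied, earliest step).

Step 1: prey: 21+8-7=22; pred: 17+3-8=12
Step 2: prey: 22+8-5=25; pred: 12+2-6=8
Step 3: prey: 25+10-4=31; pred: 8+2-4=6
Step 4: prey: 31+12-3=40; pred: 6+1-3=4
Step 5: prey: 40+16-3=53; pred: 4+1-2=3
Step 6: prey: 53+21-3=71; pred: 3+1-1=3
Step 7: prey: 71+28-4=95; pred: 3+2-1=4
Step 8: prey: 95+38-7=126; pred: 4+3-2=5
Step 9: prey: 126+50-12=164; pred: 5+6-2=9
Step 10: prey: 164+65-29=200; pred: 9+14-4=19
Max prey = 200 at step 10

Answer: 200 10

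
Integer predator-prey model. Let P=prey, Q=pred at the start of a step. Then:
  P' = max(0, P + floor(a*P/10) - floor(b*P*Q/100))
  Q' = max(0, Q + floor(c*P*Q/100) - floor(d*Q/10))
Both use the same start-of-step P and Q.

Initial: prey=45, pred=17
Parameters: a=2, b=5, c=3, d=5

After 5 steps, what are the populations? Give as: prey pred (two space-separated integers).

Step 1: prey: 45+9-38=16; pred: 17+22-8=31
Step 2: prey: 16+3-24=0; pred: 31+14-15=30
Step 3: prey: 0+0-0=0; pred: 30+0-15=15
Step 4: prey: 0+0-0=0; pred: 15+0-7=8
Step 5: prey: 0+0-0=0; pred: 8+0-4=4

Answer: 0 4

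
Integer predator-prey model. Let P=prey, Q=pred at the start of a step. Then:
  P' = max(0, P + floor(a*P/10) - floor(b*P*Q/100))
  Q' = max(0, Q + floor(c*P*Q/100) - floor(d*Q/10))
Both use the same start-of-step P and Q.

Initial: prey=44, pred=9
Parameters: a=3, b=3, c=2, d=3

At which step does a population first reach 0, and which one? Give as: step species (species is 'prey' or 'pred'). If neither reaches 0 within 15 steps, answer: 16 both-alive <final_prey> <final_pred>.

Answer: 6 prey

Derivation:
Step 1: prey: 44+13-11=46; pred: 9+7-2=14
Step 2: prey: 46+13-19=40; pred: 14+12-4=22
Step 3: prey: 40+12-26=26; pred: 22+17-6=33
Step 4: prey: 26+7-25=8; pred: 33+17-9=41
Step 5: prey: 8+2-9=1; pred: 41+6-12=35
Step 6: prey: 1+0-1=0; pred: 35+0-10=25
First extinction: prey at step 6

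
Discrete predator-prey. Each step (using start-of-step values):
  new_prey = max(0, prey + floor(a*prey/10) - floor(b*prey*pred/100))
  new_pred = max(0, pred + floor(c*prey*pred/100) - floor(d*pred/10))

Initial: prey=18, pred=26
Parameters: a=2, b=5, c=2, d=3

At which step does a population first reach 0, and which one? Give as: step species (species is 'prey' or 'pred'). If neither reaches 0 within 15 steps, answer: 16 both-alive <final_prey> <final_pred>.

Answer: 1 prey

Derivation:
Step 1: prey: 18+3-23=0; pred: 26+9-7=28
First extinction: prey at step 1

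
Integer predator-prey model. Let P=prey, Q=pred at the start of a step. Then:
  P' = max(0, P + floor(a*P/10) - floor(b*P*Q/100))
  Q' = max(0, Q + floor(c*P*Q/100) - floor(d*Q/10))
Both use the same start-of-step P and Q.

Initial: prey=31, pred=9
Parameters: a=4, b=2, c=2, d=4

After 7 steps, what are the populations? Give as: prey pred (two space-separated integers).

Step 1: prey: 31+12-5=38; pred: 9+5-3=11
Step 2: prey: 38+15-8=45; pred: 11+8-4=15
Step 3: prey: 45+18-13=50; pred: 15+13-6=22
Step 4: prey: 50+20-22=48; pred: 22+22-8=36
Step 5: prey: 48+19-34=33; pred: 36+34-14=56
Step 6: prey: 33+13-36=10; pred: 56+36-22=70
Step 7: prey: 10+4-14=0; pred: 70+14-28=56

Answer: 0 56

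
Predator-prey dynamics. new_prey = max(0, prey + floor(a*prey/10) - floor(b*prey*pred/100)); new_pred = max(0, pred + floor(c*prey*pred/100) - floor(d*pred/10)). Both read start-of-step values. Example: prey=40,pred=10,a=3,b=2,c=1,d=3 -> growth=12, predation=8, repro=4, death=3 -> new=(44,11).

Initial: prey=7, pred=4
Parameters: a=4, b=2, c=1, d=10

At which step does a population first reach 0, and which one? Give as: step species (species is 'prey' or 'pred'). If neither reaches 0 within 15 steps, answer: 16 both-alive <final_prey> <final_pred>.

Answer: 1 pred

Derivation:
Step 1: prey: 7+2-0=9; pred: 4+0-4=0
First extinction: pred at step 1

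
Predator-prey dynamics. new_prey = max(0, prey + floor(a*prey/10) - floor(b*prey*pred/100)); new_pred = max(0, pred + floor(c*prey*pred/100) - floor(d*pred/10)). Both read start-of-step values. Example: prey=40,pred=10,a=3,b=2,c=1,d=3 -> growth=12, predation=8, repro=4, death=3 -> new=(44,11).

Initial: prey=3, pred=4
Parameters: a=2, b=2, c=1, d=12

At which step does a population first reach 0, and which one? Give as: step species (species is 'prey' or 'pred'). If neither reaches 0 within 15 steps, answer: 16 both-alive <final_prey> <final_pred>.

Step 1: prey: 3+0-0=3; pred: 4+0-4=0
First extinction: pred at step 1

Answer: 1 pred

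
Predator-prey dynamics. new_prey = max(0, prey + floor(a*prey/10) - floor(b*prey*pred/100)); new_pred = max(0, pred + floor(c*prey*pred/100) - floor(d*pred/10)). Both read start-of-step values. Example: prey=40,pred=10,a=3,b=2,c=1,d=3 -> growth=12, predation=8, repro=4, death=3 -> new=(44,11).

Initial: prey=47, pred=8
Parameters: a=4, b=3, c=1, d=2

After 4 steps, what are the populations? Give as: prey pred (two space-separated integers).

Answer: 51 25

Derivation:
Step 1: prey: 47+18-11=54; pred: 8+3-1=10
Step 2: prey: 54+21-16=59; pred: 10+5-2=13
Step 3: prey: 59+23-23=59; pred: 13+7-2=18
Step 4: prey: 59+23-31=51; pred: 18+10-3=25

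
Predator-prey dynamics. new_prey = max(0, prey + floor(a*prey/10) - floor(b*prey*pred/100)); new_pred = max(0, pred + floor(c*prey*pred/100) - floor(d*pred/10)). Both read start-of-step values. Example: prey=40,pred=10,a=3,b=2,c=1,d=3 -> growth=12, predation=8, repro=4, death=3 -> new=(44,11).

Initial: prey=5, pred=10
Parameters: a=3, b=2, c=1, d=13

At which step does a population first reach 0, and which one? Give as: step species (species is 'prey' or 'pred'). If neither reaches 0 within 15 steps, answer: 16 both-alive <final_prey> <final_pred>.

Answer: 1 pred

Derivation:
Step 1: prey: 5+1-1=5; pred: 10+0-13=0
First extinction: pred at step 1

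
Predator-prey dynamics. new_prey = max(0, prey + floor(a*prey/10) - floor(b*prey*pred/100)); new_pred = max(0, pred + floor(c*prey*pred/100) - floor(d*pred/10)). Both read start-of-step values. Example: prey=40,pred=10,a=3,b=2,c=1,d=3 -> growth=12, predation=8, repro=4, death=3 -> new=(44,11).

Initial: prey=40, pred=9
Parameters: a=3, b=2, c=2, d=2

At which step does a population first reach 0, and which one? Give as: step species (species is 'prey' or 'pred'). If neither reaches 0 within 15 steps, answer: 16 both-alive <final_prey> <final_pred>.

Step 1: prey: 40+12-7=45; pred: 9+7-1=15
Step 2: prey: 45+13-13=45; pred: 15+13-3=25
Step 3: prey: 45+13-22=36; pred: 25+22-5=42
Step 4: prey: 36+10-30=16; pred: 42+30-8=64
Step 5: prey: 16+4-20=0; pred: 64+20-12=72
First extinction: prey at step 5

Answer: 5 prey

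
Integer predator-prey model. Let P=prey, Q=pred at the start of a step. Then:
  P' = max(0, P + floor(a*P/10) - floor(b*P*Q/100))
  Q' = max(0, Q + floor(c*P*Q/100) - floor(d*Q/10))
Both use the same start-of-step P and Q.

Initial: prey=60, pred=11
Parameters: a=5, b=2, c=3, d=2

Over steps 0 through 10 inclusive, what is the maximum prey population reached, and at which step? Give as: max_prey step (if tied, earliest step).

Answer: 77 1

Derivation:
Step 1: prey: 60+30-13=77; pred: 11+19-2=28
Step 2: prey: 77+38-43=72; pred: 28+64-5=87
Step 3: prey: 72+36-125=0; pred: 87+187-17=257
Step 4: prey: 0+0-0=0; pred: 257+0-51=206
Step 5: prey: 0+0-0=0; pred: 206+0-41=165
Step 6: prey: 0+0-0=0; pred: 165+0-33=132
Step 7: prey: 0+0-0=0; pred: 132+0-26=106
Step 8: prey: 0+0-0=0; pred: 106+0-21=85
Step 9: prey: 0+0-0=0; pred: 85+0-17=68
Step 10: prey: 0+0-0=0; pred: 68+0-13=55
Max prey = 77 at step 1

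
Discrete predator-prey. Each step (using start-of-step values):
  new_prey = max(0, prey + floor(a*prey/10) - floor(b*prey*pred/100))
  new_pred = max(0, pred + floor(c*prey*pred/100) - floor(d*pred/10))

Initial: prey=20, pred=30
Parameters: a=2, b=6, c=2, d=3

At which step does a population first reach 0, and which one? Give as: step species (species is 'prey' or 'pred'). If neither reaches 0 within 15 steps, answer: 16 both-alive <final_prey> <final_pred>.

Answer: 1 prey

Derivation:
Step 1: prey: 20+4-36=0; pred: 30+12-9=33
First extinction: prey at step 1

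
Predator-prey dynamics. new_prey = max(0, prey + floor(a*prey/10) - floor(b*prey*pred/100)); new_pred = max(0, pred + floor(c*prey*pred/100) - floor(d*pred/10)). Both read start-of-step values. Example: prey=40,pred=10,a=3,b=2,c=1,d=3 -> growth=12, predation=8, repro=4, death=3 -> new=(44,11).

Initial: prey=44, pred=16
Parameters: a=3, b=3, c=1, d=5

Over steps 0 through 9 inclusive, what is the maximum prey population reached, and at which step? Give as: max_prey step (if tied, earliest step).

Answer: 62 9

Derivation:
Step 1: prey: 44+13-21=36; pred: 16+7-8=15
Step 2: prey: 36+10-16=30; pred: 15+5-7=13
Step 3: prey: 30+9-11=28; pred: 13+3-6=10
Step 4: prey: 28+8-8=28; pred: 10+2-5=7
Step 5: prey: 28+8-5=31; pred: 7+1-3=5
Step 6: prey: 31+9-4=36; pred: 5+1-2=4
Step 7: prey: 36+10-4=42; pred: 4+1-2=3
Step 8: prey: 42+12-3=51; pred: 3+1-1=3
Step 9: prey: 51+15-4=62; pred: 3+1-1=3
Max prey = 62 at step 9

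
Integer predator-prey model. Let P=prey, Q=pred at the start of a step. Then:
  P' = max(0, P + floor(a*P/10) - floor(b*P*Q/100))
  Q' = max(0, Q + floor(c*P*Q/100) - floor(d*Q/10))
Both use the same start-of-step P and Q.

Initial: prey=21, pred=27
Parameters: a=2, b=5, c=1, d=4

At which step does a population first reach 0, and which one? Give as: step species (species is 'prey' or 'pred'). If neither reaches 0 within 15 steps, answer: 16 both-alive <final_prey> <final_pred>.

Step 1: prey: 21+4-28=0; pred: 27+5-10=22
First extinction: prey at step 1

Answer: 1 prey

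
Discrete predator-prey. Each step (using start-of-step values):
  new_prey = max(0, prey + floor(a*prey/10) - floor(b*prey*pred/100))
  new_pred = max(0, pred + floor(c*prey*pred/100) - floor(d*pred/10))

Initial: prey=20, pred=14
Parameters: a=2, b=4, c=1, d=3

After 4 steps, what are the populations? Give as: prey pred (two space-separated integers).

Answer: 7 5

Derivation:
Step 1: prey: 20+4-11=13; pred: 14+2-4=12
Step 2: prey: 13+2-6=9; pred: 12+1-3=10
Step 3: prey: 9+1-3=7; pred: 10+0-3=7
Step 4: prey: 7+1-1=7; pred: 7+0-2=5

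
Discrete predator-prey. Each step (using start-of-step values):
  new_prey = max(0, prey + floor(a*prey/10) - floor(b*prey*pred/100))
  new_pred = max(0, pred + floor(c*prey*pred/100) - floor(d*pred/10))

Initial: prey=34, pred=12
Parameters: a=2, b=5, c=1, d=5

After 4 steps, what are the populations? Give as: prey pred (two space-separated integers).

Step 1: prey: 34+6-20=20; pred: 12+4-6=10
Step 2: prey: 20+4-10=14; pred: 10+2-5=7
Step 3: prey: 14+2-4=12; pred: 7+0-3=4
Step 4: prey: 12+2-2=12; pred: 4+0-2=2

Answer: 12 2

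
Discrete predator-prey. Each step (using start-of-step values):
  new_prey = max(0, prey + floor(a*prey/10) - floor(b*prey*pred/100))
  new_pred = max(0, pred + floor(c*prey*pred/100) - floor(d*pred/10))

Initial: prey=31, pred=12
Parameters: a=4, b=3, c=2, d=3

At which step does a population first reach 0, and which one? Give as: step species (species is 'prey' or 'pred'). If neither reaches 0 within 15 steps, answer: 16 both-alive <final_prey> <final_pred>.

Step 1: prey: 31+12-11=32; pred: 12+7-3=16
Step 2: prey: 32+12-15=29; pred: 16+10-4=22
Step 3: prey: 29+11-19=21; pred: 22+12-6=28
Step 4: prey: 21+8-17=12; pred: 28+11-8=31
Step 5: prey: 12+4-11=5; pred: 31+7-9=29
Step 6: prey: 5+2-4=3; pred: 29+2-8=23
Step 7: prey: 3+1-2=2; pred: 23+1-6=18
Step 8: prey: 2+0-1=1; pred: 18+0-5=13
Step 9: prey: 1+0-0=1; pred: 13+0-3=10
Step 10: prey: 1+0-0=1; pred: 10+0-3=7
Step 11: prey: 1+0-0=1; pred: 7+0-2=5
Step 12: prey: 1+0-0=1; pred: 5+0-1=4
Step 13: prey: 1+0-0=1; pred: 4+0-1=3
Step 14: prey: 1+0-0=1; pred: 3+0-0=3
Steps 15-15: state stable at prey=1, pred=3 (no change)
No extinction within 15 steps

Answer: 16 both-alive 1 3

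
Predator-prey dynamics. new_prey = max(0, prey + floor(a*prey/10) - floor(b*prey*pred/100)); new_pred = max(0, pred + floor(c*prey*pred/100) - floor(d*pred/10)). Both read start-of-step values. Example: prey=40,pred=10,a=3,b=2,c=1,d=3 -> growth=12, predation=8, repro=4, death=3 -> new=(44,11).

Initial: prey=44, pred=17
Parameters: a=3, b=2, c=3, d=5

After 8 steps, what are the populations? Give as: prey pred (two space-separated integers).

Step 1: prey: 44+13-14=43; pred: 17+22-8=31
Step 2: prey: 43+12-26=29; pred: 31+39-15=55
Step 3: prey: 29+8-31=6; pred: 55+47-27=75
Step 4: prey: 6+1-9=0; pred: 75+13-37=51
Step 5: prey: 0+0-0=0; pred: 51+0-25=26
Step 6: prey: 0+0-0=0; pred: 26+0-13=13
Step 7: prey: 0+0-0=0; pred: 13+0-6=7
Step 8: prey: 0+0-0=0; pred: 7+0-3=4

Answer: 0 4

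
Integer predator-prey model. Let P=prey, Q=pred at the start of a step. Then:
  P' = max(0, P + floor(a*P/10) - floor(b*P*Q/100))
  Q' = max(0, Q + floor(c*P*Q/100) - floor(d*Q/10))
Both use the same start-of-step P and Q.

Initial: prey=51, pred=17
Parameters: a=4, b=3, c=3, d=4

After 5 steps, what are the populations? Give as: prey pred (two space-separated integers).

Answer: 0 27

Derivation:
Step 1: prey: 51+20-26=45; pred: 17+26-6=37
Step 2: prey: 45+18-49=14; pred: 37+49-14=72
Step 3: prey: 14+5-30=0; pred: 72+30-28=74
Step 4: prey: 0+0-0=0; pred: 74+0-29=45
Step 5: prey: 0+0-0=0; pred: 45+0-18=27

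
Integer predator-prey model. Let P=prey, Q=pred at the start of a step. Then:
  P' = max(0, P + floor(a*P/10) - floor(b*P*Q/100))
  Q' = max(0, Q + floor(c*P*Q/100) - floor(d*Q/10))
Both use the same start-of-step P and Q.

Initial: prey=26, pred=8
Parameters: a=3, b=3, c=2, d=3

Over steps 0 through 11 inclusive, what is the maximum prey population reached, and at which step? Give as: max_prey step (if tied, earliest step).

Step 1: prey: 26+7-6=27; pred: 8+4-2=10
Step 2: prey: 27+8-8=27; pred: 10+5-3=12
Step 3: prey: 27+8-9=26; pred: 12+6-3=15
Step 4: prey: 26+7-11=22; pred: 15+7-4=18
Step 5: prey: 22+6-11=17; pred: 18+7-5=20
Step 6: prey: 17+5-10=12; pred: 20+6-6=20
Step 7: prey: 12+3-7=8; pred: 20+4-6=18
Step 8: prey: 8+2-4=6; pred: 18+2-5=15
Step 9: prey: 6+1-2=5; pred: 15+1-4=12
Step 10: prey: 5+1-1=5; pred: 12+1-3=10
Step 11: prey: 5+1-1=5; pred: 10+1-3=8
Max prey = 27 at step 1

Answer: 27 1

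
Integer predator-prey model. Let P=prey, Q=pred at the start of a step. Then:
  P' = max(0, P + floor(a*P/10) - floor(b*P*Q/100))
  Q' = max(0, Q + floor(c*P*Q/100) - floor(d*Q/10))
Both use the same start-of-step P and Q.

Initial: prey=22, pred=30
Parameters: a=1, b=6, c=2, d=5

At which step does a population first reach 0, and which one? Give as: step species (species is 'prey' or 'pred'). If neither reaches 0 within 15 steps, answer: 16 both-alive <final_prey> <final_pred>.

Answer: 1 prey

Derivation:
Step 1: prey: 22+2-39=0; pred: 30+13-15=28
First extinction: prey at step 1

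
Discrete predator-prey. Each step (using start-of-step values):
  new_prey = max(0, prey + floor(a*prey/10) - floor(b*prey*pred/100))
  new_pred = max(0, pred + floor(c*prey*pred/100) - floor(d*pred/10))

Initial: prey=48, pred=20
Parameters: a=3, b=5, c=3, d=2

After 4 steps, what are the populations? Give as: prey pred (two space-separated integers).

Answer: 0 36

Derivation:
Step 1: prey: 48+14-48=14; pred: 20+28-4=44
Step 2: prey: 14+4-30=0; pred: 44+18-8=54
Step 3: prey: 0+0-0=0; pred: 54+0-10=44
Step 4: prey: 0+0-0=0; pred: 44+0-8=36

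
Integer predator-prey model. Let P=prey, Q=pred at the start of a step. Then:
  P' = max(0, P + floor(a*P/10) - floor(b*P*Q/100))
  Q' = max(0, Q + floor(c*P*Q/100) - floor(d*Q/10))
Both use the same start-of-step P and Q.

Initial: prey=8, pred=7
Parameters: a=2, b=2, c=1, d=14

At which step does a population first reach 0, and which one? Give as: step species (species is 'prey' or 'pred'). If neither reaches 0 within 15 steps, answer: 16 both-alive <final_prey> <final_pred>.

Answer: 1 pred

Derivation:
Step 1: prey: 8+1-1=8; pred: 7+0-9=0
First extinction: pred at step 1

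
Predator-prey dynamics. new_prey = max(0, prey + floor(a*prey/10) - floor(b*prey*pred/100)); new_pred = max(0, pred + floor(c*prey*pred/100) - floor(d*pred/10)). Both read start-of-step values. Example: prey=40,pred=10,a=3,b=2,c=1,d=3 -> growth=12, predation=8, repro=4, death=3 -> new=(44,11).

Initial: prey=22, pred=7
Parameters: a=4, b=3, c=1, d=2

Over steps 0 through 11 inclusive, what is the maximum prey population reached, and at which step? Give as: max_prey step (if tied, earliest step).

Answer: 52 6

Derivation:
Step 1: prey: 22+8-4=26; pred: 7+1-1=7
Step 2: prey: 26+10-5=31; pred: 7+1-1=7
Step 3: prey: 31+12-6=37; pred: 7+2-1=8
Step 4: prey: 37+14-8=43; pred: 8+2-1=9
Step 5: prey: 43+17-11=49; pred: 9+3-1=11
Step 6: prey: 49+19-16=52; pred: 11+5-2=14
Step 7: prey: 52+20-21=51; pred: 14+7-2=19
Step 8: prey: 51+20-29=42; pred: 19+9-3=25
Step 9: prey: 42+16-31=27; pred: 25+10-5=30
Step 10: prey: 27+10-24=13; pred: 30+8-6=32
Step 11: prey: 13+5-12=6; pred: 32+4-6=30
Max prey = 52 at step 6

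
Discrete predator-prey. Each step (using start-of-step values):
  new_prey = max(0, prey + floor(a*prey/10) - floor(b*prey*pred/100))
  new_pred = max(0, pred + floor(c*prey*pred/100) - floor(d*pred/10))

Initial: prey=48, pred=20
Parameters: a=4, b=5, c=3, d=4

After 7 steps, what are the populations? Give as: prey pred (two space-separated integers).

Answer: 0 5

Derivation:
Step 1: prey: 48+19-48=19; pred: 20+28-8=40
Step 2: prey: 19+7-38=0; pred: 40+22-16=46
Step 3: prey: 0+0-0=0; pred: 46+0-18=28
Step 4: prey: 0+0-0=0; pred: 28+0-11=17
Step 5: prey: 0+0-0=0; pred: 17+0-6=11
Step 6: prey: 0+0-0=0; pred: 11+0-4=7
Step 7: prey: 0+0-0=0; pred: 7+0-2=5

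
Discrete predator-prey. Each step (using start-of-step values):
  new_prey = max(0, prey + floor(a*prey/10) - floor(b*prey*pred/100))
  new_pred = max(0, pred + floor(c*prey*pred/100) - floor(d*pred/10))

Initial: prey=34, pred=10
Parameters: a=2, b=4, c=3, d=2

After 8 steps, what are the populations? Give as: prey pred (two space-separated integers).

Step 1: prey: 34+6-13=27; pred: 10+10-2=18
Step 2: prey: 27+5-19=13; pred: 18+14-3=29
Step 3: prey: 13+2-15=0; pred: 29+11-5=35
Step 4: prey: 0+0-0=0; pred: 35+0-7=28
Step 5: prey: 0+0-0=0; pred: 28+0-5=23
Step 6: prey: 0+0-0=0; pred: 23+0-4=19
Step 7: prey: 0+0-0=0; pred: 19+0-3=16
Step 8: prey: 0+0-0=0; pred: 16+0-3=13

Answer: 0 13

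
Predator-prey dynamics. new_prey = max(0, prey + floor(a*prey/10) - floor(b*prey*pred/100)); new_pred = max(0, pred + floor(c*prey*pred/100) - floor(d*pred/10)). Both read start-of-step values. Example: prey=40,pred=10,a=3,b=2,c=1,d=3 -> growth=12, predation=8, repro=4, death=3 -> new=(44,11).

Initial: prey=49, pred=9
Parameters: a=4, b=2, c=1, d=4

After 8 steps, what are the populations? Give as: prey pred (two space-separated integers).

Step 1: prey: 49+19-8=60; pred: 9+4-3=10
Step 2: prey: 60+24-12=72; pred: 10+6-4=12
Step 3: prey: 72+28-17=83; pred: 12+8-4=16
Step 4: prey: 83+33-26=90; pred: 16+13-6=23
Step 5: prey: 90+36-41=85; pred: 23+20-9=34
Step 6: prey: 85+34-57=62; pred: 34+28-13=49
Step 7: prey: 62+24-60=26; pred: 49+30-19=60
Step 8: prey: 26+10-31=5; pred: 60+15-24=51

Answer: 5 51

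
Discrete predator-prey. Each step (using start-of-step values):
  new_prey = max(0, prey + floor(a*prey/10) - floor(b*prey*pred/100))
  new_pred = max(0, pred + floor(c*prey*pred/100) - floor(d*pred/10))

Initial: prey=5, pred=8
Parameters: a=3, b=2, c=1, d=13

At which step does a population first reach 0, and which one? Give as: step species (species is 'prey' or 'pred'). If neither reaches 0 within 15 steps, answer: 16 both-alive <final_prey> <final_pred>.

Answer: 1 pred

Derivation:
Step 1: prey: 5+1-0=6; pred: 8+0-10=0
First extinction: pred at step 1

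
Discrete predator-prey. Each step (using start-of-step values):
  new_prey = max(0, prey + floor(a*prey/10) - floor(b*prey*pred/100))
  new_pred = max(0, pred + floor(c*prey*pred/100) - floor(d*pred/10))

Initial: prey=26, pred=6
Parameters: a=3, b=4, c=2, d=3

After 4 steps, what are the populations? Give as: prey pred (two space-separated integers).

Step 1: prey: 26+7-6=27; pred: 6+3-1=8
Step 2: prey: 27+8-8=27; pred: 8+4-2=10
Step 3: prey: 27+8-10=25; pred: 10+5-3=12
Step 4: prey: 25+7-12=20; pred: 12+6-3=15

Answer: 20 15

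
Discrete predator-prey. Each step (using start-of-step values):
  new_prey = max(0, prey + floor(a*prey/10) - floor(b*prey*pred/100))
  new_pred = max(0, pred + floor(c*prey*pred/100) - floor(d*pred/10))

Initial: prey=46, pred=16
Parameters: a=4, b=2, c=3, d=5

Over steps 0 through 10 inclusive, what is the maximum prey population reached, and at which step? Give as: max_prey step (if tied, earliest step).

Answer: 50 1

Derivation:
Step 1: prey: 46+18-14=50; pred: 16+22-8=30
Step 2: prey: 50+20-30=40; pred: 30+45-15=60
Step 3: prey: 40+16-48=8; pred: 60+72-30=102
Step 4: prey: 8+3-16=0; pred: 102+24-51=75
Step 5: prey: 0+0-0=0; pred: 75+0-37=38
Step 6: prey: 0+0-0=0; pred: 38+0-19=19
Step 7: prey: 0+0-0=0; pred: 19+0-9=10
Step 8: prey: 0+0-0=0; pred: 10+0-5=5
Step 9: prey: 0+0-0=0; pred: 5+0-2=3
Step 10: prey: 0+0-0=0; pred: 3+0-1=2
Max prey = 50 at step 1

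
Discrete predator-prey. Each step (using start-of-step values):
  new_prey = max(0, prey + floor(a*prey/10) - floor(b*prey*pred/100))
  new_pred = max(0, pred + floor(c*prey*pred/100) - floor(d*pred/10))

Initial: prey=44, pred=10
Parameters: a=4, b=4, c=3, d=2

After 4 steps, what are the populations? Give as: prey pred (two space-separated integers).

Step 1: prey: 44+17-17=44; pred: 10+13-2=21
Step 2: prey: 44+17-36=25; pred: 21+27-4=44
Step 3: prey: 25+10-44=0; pred: 44+33-8=69
Step 4: prey: 0+0-0=0; pred: 69+0-13=56

Answer: 0 56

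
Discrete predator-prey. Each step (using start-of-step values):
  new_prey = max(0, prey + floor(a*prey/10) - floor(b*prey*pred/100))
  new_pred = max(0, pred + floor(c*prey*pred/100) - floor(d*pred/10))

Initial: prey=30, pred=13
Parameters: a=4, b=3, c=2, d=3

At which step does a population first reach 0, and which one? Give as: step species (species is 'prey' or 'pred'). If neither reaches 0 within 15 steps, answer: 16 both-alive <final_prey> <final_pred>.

Answer: 16 both-alive 1 3

Derivation:
Step 1: prey: 30+12-11=31; pred: 13+7-3=17
Step 2: prey: 31+12-15=28; pred: 17+10-5=22
Step 3: prey: 28+11-18=21; pred: 22+12-6=28
Step 4: prey: 21+8-17=12; pred: 28+11-8=31
Step 5: prey: 12+4-11=5; pred: 31+7-9=29
Step 6: prey: 5+2-4=3; pred: 29+2-8=23
Step 7: prey: 3+1-2=2; pred: 23+1-6=18
Step 8: prey: 2+0-1=1; pred: 18+0-5=13
Step 9: prey: 1+0-0=1; pred: 13+0-3=10
Step 10: prey: 1+0-0=1; pred: 10+0-3=7
Step 11: prey: 1+0-0=1; pred: 7+0-2=5
Step 12: prey: 1+0-0=1; pred: 5+0-1=4
Step 13: prey: 1+0-0=1; pred: 4+0-1=3
Step 14: prey: 1+0-0=1; pred: 3+0-0=3
Steps 15-15: state stable at prey=1, pred=3 (no change)
No extinction within 15 steps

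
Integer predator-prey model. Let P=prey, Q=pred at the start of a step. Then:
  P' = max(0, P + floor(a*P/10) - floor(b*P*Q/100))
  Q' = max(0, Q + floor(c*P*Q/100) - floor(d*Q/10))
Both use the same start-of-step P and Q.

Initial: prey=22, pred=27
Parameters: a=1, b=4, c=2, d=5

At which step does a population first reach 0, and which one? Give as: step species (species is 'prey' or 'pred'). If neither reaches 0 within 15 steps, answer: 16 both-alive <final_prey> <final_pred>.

Step 1: prey: 22+2-23=1; pred: 27+11-13=25
Step 2: prey: 1+0-1=0; pred: 25+0-12=13
First extinction: prey at step 2

Answer: 2 prey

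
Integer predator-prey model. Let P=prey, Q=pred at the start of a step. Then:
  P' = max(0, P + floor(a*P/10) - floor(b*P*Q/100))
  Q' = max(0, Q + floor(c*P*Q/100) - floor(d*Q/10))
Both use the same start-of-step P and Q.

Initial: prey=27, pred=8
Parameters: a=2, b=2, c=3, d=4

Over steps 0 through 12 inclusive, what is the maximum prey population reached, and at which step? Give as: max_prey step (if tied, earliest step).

Answer: 28 1

Derivation:
Step 1: prey: 27+5-4=28; pred: 8+6-3=11
Step 2: prey: 28+5-6=27; pred: 11+9-4=16
Step 3: prey: 27+5-8=24; pred: 16+12-6=22
Step 4: prey: 24+4-10=18; pred: 22+15-8=29
Step 5: prey: 18+3-10=11; pred: 29+15-11=33
Step 6: prey: 11+2-7=6; pred: 33+10-13=30
Step 7: prey: 6+1-3=4; pred: 30+5-12=23
Step 8: prey: 4+0-1=3; pred: 23+2-9=16
Step 9: prey: 3+0-0=3; pred: 16+1-6=11
Step 10: prey: 3+0-0=3; pred: 11+0-4=7
Step 11: prey: 3+0-0=3; pred: 7+0-2=5
Step 12: prey: 3+0-0=3; pred: 5+0-2=3
Max prey = 28 at step 1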